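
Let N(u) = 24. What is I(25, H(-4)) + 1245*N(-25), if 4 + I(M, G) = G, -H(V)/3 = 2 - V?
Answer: 29858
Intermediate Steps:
H(V) = -6 + 3*V (H(V) = -3*(2 - V) = -6 + 3*V)
I(M, G) = -4 + G
I(25, H(-4)) + 1245*N(-25) = (-4 + (-6 + 3*(-4))) + 1245*24 = (-4 + (-6 - 12)) + 29880 = (-4 - 18) + 29880 = -22 + 29880 = 29858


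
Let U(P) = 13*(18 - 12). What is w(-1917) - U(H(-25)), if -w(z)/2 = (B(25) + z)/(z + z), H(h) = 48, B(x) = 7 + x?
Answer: -151411/1917 ≈ -78.983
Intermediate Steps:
w(z) = -(32 + z)/z (w(z) = -2*((7 + 25) + z)/(z + z) = -2*(32 + z)/(2*z) = -2*(32 + z)*1/(2*z) = -(32 + z)/z)
U(P) = 78 (U(P) = 13*6 = 78)
w(-1917) - U(H(-25)) = (-32 - 1*(-1917))/(-1917) - 1*78 = -(-32 + 1917)/1917 - 78 = -1/1917*1885 - 78 = -1885/1917 - 78 = -151411/1917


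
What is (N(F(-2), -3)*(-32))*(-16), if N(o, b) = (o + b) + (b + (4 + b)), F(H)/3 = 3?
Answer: 2048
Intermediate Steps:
F(H) = 9 (F(H) = 3*3 = 9)
N(o, b) = 4 + o + 3*b (N(o, b) = (b + o) + (4 + 2*b) = 4 + o + 3*b)
(N(F(-2), -3)*(-32))*(-16) = ((4 + 9 + 3*(-3))*(-32))*(-16) = ((4 + 9 - 9)*(-32))*(-16) = (4*(-32))*(-16) = -128*(-16) = 2048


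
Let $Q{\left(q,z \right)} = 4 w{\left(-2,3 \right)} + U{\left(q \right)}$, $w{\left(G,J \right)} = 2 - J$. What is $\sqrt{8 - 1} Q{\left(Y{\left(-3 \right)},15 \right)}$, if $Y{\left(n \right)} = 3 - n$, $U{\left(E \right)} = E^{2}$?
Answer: $32 \sqrt{7} \approx 84.664$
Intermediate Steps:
$Q{\left(q,z \right)} = -4 + q^{2}$ ($Q{\left(q,z \right)} = 4 \left(2 - 3\right) + q^{2} = 4 \left(-1\right) + q^{2} = -4 + q^{2}$)
$\sqrt{8 - 1} Q{\left(Y{\left(-3 \right)},15 \right)} = \sqrt{8 - 1} \left(-4 + \left(3 - -3\right)^{2}\right) = \sqrt{7} \left(-4 + \left(3 + 3\right)^{2}\right) = \sqrt{7} \left(-4 + 6^{2}\right) = \sqrt{7} \left(-4 + 36\right) = \sqrt{7} \cdot 32 = 32 \sqrt{7}$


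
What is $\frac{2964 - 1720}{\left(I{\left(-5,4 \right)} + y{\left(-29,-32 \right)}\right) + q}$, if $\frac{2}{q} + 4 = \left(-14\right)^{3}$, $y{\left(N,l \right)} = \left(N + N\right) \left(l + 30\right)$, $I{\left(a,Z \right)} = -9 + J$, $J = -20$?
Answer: $\frac{1709256}{119537} \approx 14.299$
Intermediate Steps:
$I{\left(a,Z \right)} = -29$ ($I{\left(a,Z \right)} = -9 - 20 = -29$)
$y{\left(N,l \right)} = 2 N \left(30 + l\right)$
$q = - \frac{1}{1374}$ ($q = \frac{2}{-4 + \left(-14\right)^{3}} = \frac{2}{-4 - 2744} = \frac{2}{-2748} = 2 \left(- \frac{1}{2748}\right) = - \frac{1}{1374} \approx -0.0007278$)
$\frac{2964 - 1720}{\left(I{\left(-5,4 \right)} + y{\left(-29,-32 \right)}\right) + q} = \frac{2964 - 1720}{\left(-29 + 2 \left(-29\right) \left(30 - 32\right)\right) - \frac{1}{1374}} = \frac{2964 - 1720}{\left(-29 + 2 \left(-29\right) \left(-2\right)\right) - \frac{1}{1374}} = \frac{1244}{\left(-29 + 116\right) - \frac{1}{1374}} = \frac{1244}{87 - \frac{1}{1374}} = \frac{1244}{\frac{119537}{1374}} = 1244 \cdot \frac{1374}{119537} = \frac{1709256}{119537}$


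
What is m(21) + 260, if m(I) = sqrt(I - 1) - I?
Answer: 239 + 2*sqrt(5) ≈ 243.47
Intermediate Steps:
m(I) = sqrt(-1 + I) - I
m(21) + 260 = (sqrt(-1 + 21) - 1*21) + 260 = (sqrt(20) - 21) + 260 = (2*sqrt(5) - 21) + 260 = (-21 + 2*sqrt(5)) + 260 = 239 + 2*sqrt(5)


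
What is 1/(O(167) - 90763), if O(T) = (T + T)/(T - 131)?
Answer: -18/1633567 ≈ -1.1019e-5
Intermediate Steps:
O(T) = 2*T/(-131 + T) (O(T) = (2*T)/(-131 + T) = 2*T/(-131 + T))
1/(O(167) - 90763) = 1/(2*167/(-131 + 167) - 90763) = 1/(2*167/36 - 90763) = 1/(2*167*(1/36) - 90763) = 1/(167/18 - 90763) = 1/(-1633567/18) = -18/1633567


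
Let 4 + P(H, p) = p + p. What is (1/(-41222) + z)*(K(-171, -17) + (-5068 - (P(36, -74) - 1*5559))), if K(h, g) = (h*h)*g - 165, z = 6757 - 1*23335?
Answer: 339378656410223/41222 ≈ 8.2330e+9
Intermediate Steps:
P(H, p) = -4 + 2*p (P(H, p) = -4 + (p + p) = -4 + 2*p)
z = -16578 (z = 6757 - 23335 = -16578)
K(h, g) = -165 + g*h**2 (K(h, g) = h**2*g - 165 = g*h**2 - 165 = -165 + g*h**2)
(1/(-41222) + z)*(K(-171, -17) + (-5068 - (P(36, -74) - 1*5559))) = (1/(-41222) - 16578)*((-165 - 17*(-171)**2) + (-5068 - ((-4 + 2*(-74)) - 1*5559))) = (-1/41222 - 16578)*((-165 - 17*29241) + (-5068 - ((-4 - 148) - 5559))) = -683378317*((-165 - 497097) + (-5068 - (-152 - 5559)))/41222 = -683378317*(-497262 + (-5068 - 1*(-5711)))/41222 = -683378317*(-497262 + (-5068 + 5711))/41222 = -683378317*(-497262 + 643)/41222 = -683378317/41222*(-496619) = 339378656410223/41222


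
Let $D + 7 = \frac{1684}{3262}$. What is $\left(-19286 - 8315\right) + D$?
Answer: $- \frac{45027806}{1631} \approx -27607.0$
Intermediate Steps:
$D = - \frac{10575}{1631}$ ($D = -7 + \frac{1684}{3262} = -7 + 1684 \cdot \frac{1}{3262} = -7 + \frac{842}{1631} = - \frac{10575}{1631} \approx -6.4837$)
$\left(-19286 - 8315\right) + D = \left(-19286 - 8315\right) - \frac{10575}{1631} = -27601 - \frac{10575}{1631} = - \frac{45027806}{1631}$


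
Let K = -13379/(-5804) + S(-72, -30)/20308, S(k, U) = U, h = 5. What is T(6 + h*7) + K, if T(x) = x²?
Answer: 49601754001/29466908 ≈ 1683.3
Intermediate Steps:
K = 67881653/29466908 (K = -13379/(-5804) - 30/20308 = -13379*(-1/5804) - 30*1/20308 = 13379/5804 - 15/10154 = 67881653/29466908 ≈ 2.3037)
T(6 + h*7) + K = (6 + 5*7)² + 67881653/29466908 = (6 + 35)² + 67881653/29466908 = 41² + 67881653/29466908 = 1681 + 67881653/29466908 = 49601754001/29466908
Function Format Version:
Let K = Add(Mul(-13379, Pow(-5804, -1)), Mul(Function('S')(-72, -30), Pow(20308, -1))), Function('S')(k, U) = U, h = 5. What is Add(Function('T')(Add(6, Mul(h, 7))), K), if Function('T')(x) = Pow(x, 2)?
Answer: Rational(49601754001, 29466908) ≈ 1683.3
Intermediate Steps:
K = Rational(67881653, 29466908) (K = Add(Mul(-13379, Pow(-5804, -1)), Mul(-30, Pow(20308, -1))) = Add(Mul(-13379, Rational(-1, 5804)), Mul(-30, Rational(1, 20308))) = Add(Rational(13379, 5804), Rational(-15, 10154)) = Rational(67881653, 29466908) ≈ 2.3037)
Add(Function('T')(Add(6, Mul(h, 7))), K) = Add(Pow(Add(6, Mul(5, 7)), 2), Rational(67881653, 29466908)) = Add(Pow(Add(6, 35), 2), Rational(67881653, 29466908)) = Add(Pow(41, 2), Rational(67881653, 29466908)) = Add(1681, Rational(67881653, 29466908)) = Rational(49601754001, 29466908)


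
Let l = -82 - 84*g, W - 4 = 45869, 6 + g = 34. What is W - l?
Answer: 48307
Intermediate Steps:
g = 28 (g = -6 + 34 = 28)
W = 45873 (W = 4 + 45869 = 45873)
l = -2434 (l = -82 - 84*28 = -82 - 2352 = -2434)
W - l = 45873 - 1*(-2434) = 45873 + 2434 = 48307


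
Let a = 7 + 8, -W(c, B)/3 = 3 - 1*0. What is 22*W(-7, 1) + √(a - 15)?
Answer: -198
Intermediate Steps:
W(c, B) = -9 (W(c, B) = -3*(3 - 1*0) = -3*(3 + 0) = -3*3 = -9)
a = 15
22*W(-7, 1) + √(a - 15) = 22*(-9) + √(15 - 15) = -198 + √0 = -198 + 0 = -198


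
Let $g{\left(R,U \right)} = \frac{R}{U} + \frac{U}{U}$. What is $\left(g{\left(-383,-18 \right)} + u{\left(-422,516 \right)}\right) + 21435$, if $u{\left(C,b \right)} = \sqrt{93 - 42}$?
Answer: $\frac{386231}{18} + \sqrt{51} \approx 21464.0$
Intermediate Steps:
$u{\left(C,b \right)} = \sqrt{51}$
$g{\left(R,U \right)} = 1 + \frac{R}{U}$ ($g{\left(R,U \right)} = \frac{R}{U} + 1 = 1 + \frac{R}{U}$)
$\left(g{\left(-383,-18 \right)} + u{\left(-422,516 \right)}\right) + 21435 = \left(\frac{-383 - 18}{-18} + \sqrt{51}\right) + 21435 = \left(\left(- \frac{1}{18}\right) \left(-401\right) + \sqrt{51}\right) + 21435 = \left(\frac{401}{18} + \sqrt{51}\right) + 21435 = \frac{386231}{18} + \sqrt{51}$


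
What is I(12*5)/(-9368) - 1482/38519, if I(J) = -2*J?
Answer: -89049/3469673 ≈ -0.025665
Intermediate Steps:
I(12*5)/(-9368) - 1482/38519 = -24*5/(-9368) - 1482/38519 = -2*60*(-1/9368) - 1482*1/38519 = -120*(-1/9368) - 114/2963 = 15/1171 - 114/2963 = -89049/3469673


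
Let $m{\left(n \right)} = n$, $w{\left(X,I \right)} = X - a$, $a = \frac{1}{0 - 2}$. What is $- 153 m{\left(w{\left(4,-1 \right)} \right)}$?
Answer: $- \frac{1377}{2} \approx -688.5$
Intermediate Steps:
$a = - \frac{1}{2}$ ($a = \frac{1}{-2} = - \frac{1}{2} \approx -0.5$)
$w{\left(X,I \right)} = \frac{1}{2} + X$ ($w{\left(X,I \right)} = X - - \frac{1}{2} = X + \frac{1}{2} = \frac{1}{2} + X$)
$- 153 m{\left(w{\left(4,-1 \right)} \right)} = - 153 \left(\frac{1}{2} + 4\right) = \left(-153\right) \frac{9}{2} = - \frac{1377}{2}$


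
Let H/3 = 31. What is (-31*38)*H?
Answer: -109554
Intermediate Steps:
H = 93 (H = 3*31 = 93)
(-31*38)*H = -31*38*93 = -1178*93 = -109554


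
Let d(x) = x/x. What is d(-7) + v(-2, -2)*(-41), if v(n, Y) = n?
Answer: 83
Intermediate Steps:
d(x) = 1
d(-7) + v(-2, -2)*(-41) = 1 - 2*(-41) = 1 + 82 = 83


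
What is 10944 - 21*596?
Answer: -1572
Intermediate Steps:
10944 - 21*596 = 10944 - 12516 = -1572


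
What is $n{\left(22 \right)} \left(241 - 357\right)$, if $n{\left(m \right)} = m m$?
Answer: $-56144$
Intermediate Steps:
$n{\left(m \right)} = m^{2}$
$n{\left(22 \right)} \left(241 - 357\right) = 22^{2} \left(241 - 357\right) = 484 \left(-116\right) = -56144$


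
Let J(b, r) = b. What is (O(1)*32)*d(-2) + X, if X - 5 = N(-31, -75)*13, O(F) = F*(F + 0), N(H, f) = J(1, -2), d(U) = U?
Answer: -46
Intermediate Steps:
N(H, f) = 1
O(F) = F² (O(F) = F*F = F²)
X = 18 (X = 5 + 1*13 = 5 + 13 = 18)
(O(1)*32)*d(-2) + X = (1²*32)*(-2) + 18 = (1*32)*(-2) + 18 = 32*(-2) + 18 = -64 + 18 = -46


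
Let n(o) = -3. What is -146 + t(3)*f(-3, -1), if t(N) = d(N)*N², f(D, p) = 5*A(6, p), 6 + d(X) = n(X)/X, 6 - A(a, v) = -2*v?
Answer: -1406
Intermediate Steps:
A(a, v) = 6 + 2*v (A(a, v) = 6 - (-2)*v = 6 + 2*v)
d(X) = -6 - 3/X
f(D, p) = 30 + 10*p (f(D, p) = 5*(6 + 2*p) = 30 + 10*p)
t(N) = N²*(-6 - 3/N) (t(N) = (-6 - 3/N)*N² = N²*(-6 - 3/N))
-146 + t(3)*f(-3, -1) = -146 + (-3*3*(1 + 2*3))*(30 + 10*(-1)) = -146 + (-3*3*(1 + 6))*(30 - 10) = -146 - 3*3*7*20 = -146 - 63*20 = -146 - 1260 = -1406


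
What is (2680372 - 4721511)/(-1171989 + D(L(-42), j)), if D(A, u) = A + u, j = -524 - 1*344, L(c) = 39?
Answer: 2041139/1172818 ≈ 1.7404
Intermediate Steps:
j = -868 (j = -524 - 344 = -868)
(2680372 - 4721511)/(-1171989 + D(L(-42), j)) = (2680372 - 4721511)/(-1171989 + (39 - 868)) = -2041139/(-1171989 - 829) = -2041139/(-1172818) = -2041139*(-1/1172818) = 2041139/1172818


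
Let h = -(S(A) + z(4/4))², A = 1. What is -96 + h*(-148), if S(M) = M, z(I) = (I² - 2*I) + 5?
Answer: 3604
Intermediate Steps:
z(I) = 5 + I² - 2*I
h = -25 (h = -(1 + (5 + (4/4)² - 8/4))² = -(1 + (5 + (4*(¼))² - 8/4))² = -(1 + (5 + 1² - 2*1))² = -(1 + (5 + 1 - 2))² = -(1 + 4)² = -1*5² = -1*25 = -25)
-96 + h*(-148) = -96 - 25*(-148) = -96 + 3700 = 3604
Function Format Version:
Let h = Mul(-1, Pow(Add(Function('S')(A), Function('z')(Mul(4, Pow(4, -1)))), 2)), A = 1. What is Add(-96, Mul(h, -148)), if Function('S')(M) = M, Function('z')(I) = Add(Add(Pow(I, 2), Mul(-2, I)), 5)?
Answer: 3604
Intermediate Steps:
Function('z')(I) = Add(5, Pow(I, 2), Mul(-2, I))
h = -25 (h = Mul(-1, Pow(Add(1, Add(5, Pow(Mul(4, Pow(4, -1)), 2), Mul(-2, Mul(4, Pow(4, -1))))), 2)) = Mul(-1, Pow(Add(1, Add(5, Pow(Mul(4, Rational(1, 4)), 2), Mul(-2, Mul(4, Rational(1, 4))))), 2)) = Mul(-1, Pow(Add(1, Add(5, Pow(1, 2), Mul(-2, 1))), 2)) = Mul(-1, Pow(Add(1, Add(5, 1, -2)), 2)) = Mul(-1, Pow(Add(1, 4), 2)) = Mul(-1, Pow(5, 2)) = Mul(-1, 25) = -25)
Add(-96, Mul(h, -148)) = Add(-96, Mul(-25, -148)) = Add(-96, 3700) = 3604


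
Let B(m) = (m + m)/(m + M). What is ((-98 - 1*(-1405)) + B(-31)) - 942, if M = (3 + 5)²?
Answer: 11983/33 ≈ 363.12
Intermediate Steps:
M = 64 (M = 8² = 64)
B(m) = 2*m/(64 + m) (B(m) = (m + m)/(m + 64) = (2*m)/(64 + m) = 2*m/(64 + m))
((-98 - 1*(-1405)) + B(-31)) - 942 = ((-98 - 1*(-1405)) + 2*(-31)/(64 - 31)) - 942 = ((-98 + 1405) + 2*(-31)/33) - 942 = (1307 + 2*(-31)*(1/33)) - 942 = (1307 - 62/33) - 942 = 43069/33 - 942 = 11983/33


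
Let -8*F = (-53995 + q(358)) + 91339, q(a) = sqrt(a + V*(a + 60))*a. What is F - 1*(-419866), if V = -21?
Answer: 415198 - 179*I*sqrt(2105)/2 ≈ 4.152e+5 - 4106.3*I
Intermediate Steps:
q(a) = a*sqrt(-1260 - 20*a) (q(a) = sqrt(a - 21*(a + 60))*a = sqrt(a - 21*(60 + a))*a = sqrt(a + (-1260 - 21*a))*a = sqrt(-1260 - 20*a)*a = a*sqrt(-1260 - 20*a))
F = -4668 - 179*I*sqrt(2105)/2 (F = -((-53995 + 2*358*sqrt(-315 - 5*358)) + 91339)/8 = -((-53995 + 2*358*sqrt(-315 - 1790)) + 91339)/8 = -((-53995 + 2*358*sqrt(-2105)) + 91339)/8 = -((-53995 + 2*358*(I*sqrt(2105))) + 91339)/8 = -((-53995 + 716*I*sqrt(2105)) + 91339)/8 = -(37344 + 716*I*sqrt(2105))/8 = -4668 - 179*I*sqrt(2105)/2 ≈ -4668.0 - 4106.3*I)
F - 1*(-419866) = (-4668 - 179*I*sqrt(2105)/2) - 1*(-419866) = (-4668 - 179*I*sqrt(2105)/2) + 419866 = 415198 - 179*I*sqrt(2105)/2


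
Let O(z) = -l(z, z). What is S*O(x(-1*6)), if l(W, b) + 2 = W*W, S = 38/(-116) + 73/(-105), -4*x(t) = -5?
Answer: -6229/13920 ≈ -0.44749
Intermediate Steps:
x(t) = 5/4 (x(t) = -1/4*(-5) = 5/4)
S = -6229/6090 (S = 38*(-1/116) + 73*(-1/105) = -19/58 - 73/105 = -6229/6090 ≈ -1.0228)
l(W, b) = -2 + W**2 (l(W, b) = -2 + W*W = -2 + W**2)
O(z) = 2 - z**2 (O(z) = -(-2 + z**2) = 2 - z**2)
S*O(x(-1*6)) = -6229*(2 - (5/4)**2)/6090 = -6229*(2 - 1*25/16)/6090 = -6229*(2 - 25/16)/6090 = -6229/6090*7/16 = -6229/13920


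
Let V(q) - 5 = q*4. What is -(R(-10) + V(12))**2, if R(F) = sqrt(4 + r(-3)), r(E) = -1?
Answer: -(53 + sqrt(3))**2 ≈ -2995.6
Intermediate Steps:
V(q) = 5 + 4*q (V(q) = 5 + q*4 = 5 + 4*q)
R(F) = sqrt(3) (R(F) = sqrt(4 - 1) = sqrt(3))
-(R(-10) + V(12))**2 = -(sqrt(3) + (5 + 4*12))**2 = -(sqrt(3) + (5 + 48))**2 = -(sqrt(3) + 53)**2 = -(53 + sqrt(3))**2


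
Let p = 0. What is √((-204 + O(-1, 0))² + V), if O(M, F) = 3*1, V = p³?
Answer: 201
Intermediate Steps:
V = 0 (V = 0³ = 0)
O(M, F) = 3
√((-204 + O(-1, 0))² + V) = √((-204 + 3)² + 0) = √((-201)² + 0) = √(40401 + 0) = √40401 = 201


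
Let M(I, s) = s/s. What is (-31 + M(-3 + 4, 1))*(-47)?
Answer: 1410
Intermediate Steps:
M(I, s) = 1
(-31 + M(-3 + 4, 1))*(-47) = (-31 + 1)*(-47) = -30*(-47) = 1410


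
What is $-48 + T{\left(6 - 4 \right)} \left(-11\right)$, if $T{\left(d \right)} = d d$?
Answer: $-92$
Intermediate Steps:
$T{\left(d \right)} = d^{2}$
$-48 + T{\left(6 - 4 \right)} \left(-11\right) = -48 + \left(6 - 4\right)^{2} \left(-11\right) = -48 + 2^{2} \left(-11\right) = -48 + 4 \left(-11\right) = -48 - 44 = -92$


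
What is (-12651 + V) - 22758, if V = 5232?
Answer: -30177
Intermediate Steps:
(-12651 + V) - 22758 = (-12651 + 5232) - 22758 = -7419 - 22758 = -30177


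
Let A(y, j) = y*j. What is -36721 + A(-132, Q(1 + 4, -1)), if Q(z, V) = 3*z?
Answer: -38701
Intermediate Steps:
A(y, j) = j*y
-36721 + A(-132, Q(1 + 4, -1)) = -36721 + (3*(1 + 4))*(-132) = -36721 + (3*5)*(-132) = -36721 + 15*(-132) = -36721 - 1980 = -38701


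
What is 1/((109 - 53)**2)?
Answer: 1/3136 ≈ 0.00031888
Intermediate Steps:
1/((109 - 53)**2) = 1/(56**2) = 1/3136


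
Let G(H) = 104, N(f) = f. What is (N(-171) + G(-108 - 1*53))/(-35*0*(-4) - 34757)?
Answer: 67/34757 ≈ 0.0019277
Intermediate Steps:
(N(-171) + G(-108 - 1*53))/(-35*0*(-4) - 34757) = (-171 + 104)/(-35*0*(-4) - 34757) = -67/(0*(-4) - 34757) = -67/(0 - 34757) = -67/(-34757) = -67*(-1/34757) = 67/34757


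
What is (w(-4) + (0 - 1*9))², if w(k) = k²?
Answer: 49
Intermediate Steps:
(w(-4) + (0 - 1*9))² = ((-4)² + (0 - 1*9))² = (16 + (0 - 9))² = (16 - 9)² = 7² = 49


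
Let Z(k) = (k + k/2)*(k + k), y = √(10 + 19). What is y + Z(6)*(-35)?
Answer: -3780 + √29 ≈ -3774.6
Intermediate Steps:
y = √29 ≈ 5.3852
Z(k) = 3*k² (Z(k) = (k + k*(½))*(2*k) = (k + k/2)*(2*k) = (3*k/2)*(2*k) = 3*k²)
y + Z(6)*(-35) = √29 + (3*6²)*(-35) = √29 + (3*36)*(-35) = √29 + 108*(-35) = √29 - 3780 = -3780 + √29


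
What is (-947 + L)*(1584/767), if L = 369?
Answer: -915552/767 ≈ -1193.7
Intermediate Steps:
(-947 + L)*(1584/767) = (-947 + 369)*(1584/767) = -915552/767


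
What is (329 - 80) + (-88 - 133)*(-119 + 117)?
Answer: 691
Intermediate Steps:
(329 - 80) + (-88 - 133)*(-119 + 117) = 249 - 221*(-2) = 249 + 442 = 691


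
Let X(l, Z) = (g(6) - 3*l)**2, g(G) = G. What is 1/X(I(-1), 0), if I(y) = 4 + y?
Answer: 1/9 ≈ 0.11111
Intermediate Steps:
X(l, Z) = (6 - 3*l)**2
1/X(I(-1), 0) = 1/(9*(-2 + (4 - 1))**2) = 1/(9*(-2 + 3)**2) = 1/(9*1**2) = 1/(9*1) = 1/9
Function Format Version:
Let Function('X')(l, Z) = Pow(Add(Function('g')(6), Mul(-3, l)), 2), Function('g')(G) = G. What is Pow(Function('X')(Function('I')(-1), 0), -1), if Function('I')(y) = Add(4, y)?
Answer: Rational(1, 9) ≈ 0.11111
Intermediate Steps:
Function('X')(l, Z) = Pow(Add(6, Mul(-3, l)), 2)
Pow(Function('X')(Function('I')(-1), 0), -1) = Pow(Mul(9, Pow(Add(-2, Add(4, -1)), 2)), -1) = Pow(Mul(9, Pow(Add(-2, 3), 2)), -1) = Pow(Mul(9, Pow(1, 2)), -1) = Pow(Mul(9, 1), -1) = Pow(9, -1) = Rational(1, 9)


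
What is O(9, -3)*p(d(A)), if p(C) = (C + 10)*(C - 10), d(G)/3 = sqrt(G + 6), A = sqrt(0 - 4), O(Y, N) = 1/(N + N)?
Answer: 23/3 - 3*I ≈ 7.6667 - 3.0*I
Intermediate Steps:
O(Y, N) = 1/(2*N)
A = 2*I (A = sqrt(-4) = 2*I ≈ 2.0*I)
d(G) = 3*sqrt(6 + G) (d(G) = 3*sqrt(G + 6) = 3*sqrt(6 + G))
p(C) = (-10 + C)*(10 + C) (p(C) = (10 + C)*(-10 + C) = (-10 + C)*(10 + C))
O(9, -3)*p(d(A)) = ((1/2)/(-3))*(-100 + (3*sqrt(6 + 2*I))**2) = ((1/2)*(-1/3))*(-100 + (54 + 18*I)) = -(-46 + 18*I)/6 = 23/3 - 3*I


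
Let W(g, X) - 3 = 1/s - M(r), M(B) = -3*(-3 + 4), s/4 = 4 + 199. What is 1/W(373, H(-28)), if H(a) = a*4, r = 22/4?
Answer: 812/4873 ≈ 0.16663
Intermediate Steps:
r = 11/2 (r = 22*(¼) = 11/2 ≈ 5.5000)
H(a) = 4*a
s = 812 (s = 4*(4 + 199) = 4*203 = 812)
M(B) = -3 (M(B) = -3*1 = -3)
W(g, X) = 4873/812 (W(g, X) = 3 + (1/812 - 1*(-3)) = 3 + (1/812 + 3) = 3 + 2437/812 = 4873/812)
1/W(373, H(-28)) = 1/(4873/812) = 812/4873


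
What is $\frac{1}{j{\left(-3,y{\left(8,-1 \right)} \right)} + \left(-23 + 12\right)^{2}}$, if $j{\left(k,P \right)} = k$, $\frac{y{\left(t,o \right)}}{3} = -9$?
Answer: $\frac{1}{118} \approx 0.0084746$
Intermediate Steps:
$y{\left(t,o \right)} = -27$ ($y{\left(t,o \right)} = 3 \left(-9\right) = -27$)
$\frac{1}{j{\left(-3,y{\left(8,-1 \right)} \right)} + \left(-23 + 12\right)^{2}} = \frac{1}{-3 + \left(-23 + 12\right)^{2}} = \frac{1}{-3 + \left(-11\right)^{2}} = \frac{1}{-3 + 121} = \frac{1}{118}$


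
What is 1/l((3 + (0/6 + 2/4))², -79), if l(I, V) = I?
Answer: 4/49 ≈ 0.081633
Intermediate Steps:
1/l((3 + (0/6 + 2/4))², -79) = 1/((3 + (0/6 + 2/4))²) = 1/((3 + (0*(⅙) + 2*(¼)))²) = 1/((3 + (0 + ½))²) = 1/((3 + ½)²) = 1/((7/2)²) = 1/(49/4) = 4/49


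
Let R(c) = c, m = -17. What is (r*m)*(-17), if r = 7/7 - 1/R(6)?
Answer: 1445/6 ≈ 240.83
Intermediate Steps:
r = 5/6 (r = 7/7 - 1/6 = 7*(1/7) - 1*1/6 = 1 - 1/6 = 5/6 ≈ 0.83333)
(r*m)*(-17) = ((5/6)*(-17))*(-17) = -85/6*(-17) = 1445/6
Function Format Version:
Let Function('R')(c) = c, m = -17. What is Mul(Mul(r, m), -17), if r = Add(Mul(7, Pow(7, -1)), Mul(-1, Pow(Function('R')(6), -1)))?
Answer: Rational(1445, 6) ≈ 240.83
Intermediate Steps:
r = Rational(5, 6) (r = Add(Mul(7, Pow(7, -1)), Mul(-1, Pow(6, -1))) = Add(Mul(7, Rational(1, 7)), Mul(-1, Rational(1, 6))) = Add(1, Rational(-1, 6)) = Rational(5, 6) ≈ 0.83333)
Mul(Mul(r, m), -17) = Mul(Mul(Rational(5, 6), -17), -17) = Mul(Rational(-85, 6), -17) = Rational(1445, 6)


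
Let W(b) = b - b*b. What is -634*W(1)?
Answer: 0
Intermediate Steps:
W(b) = b - b²
-634*W(1) = -634*(1 - 1*1) = -634*(1 - 1) = -634*0 = 0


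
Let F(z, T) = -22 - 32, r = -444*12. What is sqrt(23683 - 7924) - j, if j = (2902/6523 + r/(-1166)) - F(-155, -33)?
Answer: -20402384/345719 + 3*sqrt(1751) ≈ 66.521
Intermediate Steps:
r = -5328
F(z, T) = -54
j = 20402384/345719 (j = (2902/6523 - 5328/(-1166)) - 1*(-54) = (2902*(1/6523) - 5328*(-1/1166)) + 54 = (2902/6523 + 2664/583) + 54 = 1733558/345719 + 54 = 20402384/345719 ≈ 59.014)
sqrt(23683 - 7924) - j = sqrt(23683 - 7924) - 1*20402384/345719 = sqrt(15759) - 20402384/345719 = 3*sqrt(1751) - 20402384/345719 = -20402384/345719 + 3*sqrt(1751)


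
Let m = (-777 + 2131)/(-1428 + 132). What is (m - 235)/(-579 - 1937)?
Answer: 152957/1630368 ≈ 0.093817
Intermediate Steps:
m = -677/648 (m = 1354/(-1296) = 1354*(-1/1296) = -677/648 ≈ -1.0448)
(m - 235)/(-579 - 1937) = (-677/648 - 235)/(-579 - 1937) = -152957/648/(-2516) = -152957/648*(-1/2516) = 152957/1630368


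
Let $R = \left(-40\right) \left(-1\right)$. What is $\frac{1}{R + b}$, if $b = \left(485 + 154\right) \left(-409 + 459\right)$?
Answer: $\frac{1}{31990} \approx 3.126 \cdot 10^{-5}$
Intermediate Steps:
$b = 31950$ ($b = 639 \cdot 50 = 31950$)
$R = 40$
$\frac{1}{R + b} = \frac{1}{40 + 31950} = \frac{1}{31990}$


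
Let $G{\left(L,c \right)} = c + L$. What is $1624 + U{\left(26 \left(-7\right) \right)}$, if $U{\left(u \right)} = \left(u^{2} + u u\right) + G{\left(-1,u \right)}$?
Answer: $67689$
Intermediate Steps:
$G{\left(L,c \right)} = L + c$
$U{\left(u \right)} = -1 + u + 2 u^{2}$ ($U{\left(u \right)} = \left(u^{2} + u u\right) + \left(-1 + u\right) = \left(u^{2} + u^{2}\right) + \left(-1 + u\right) = 2 u^{2} + \left(-1 + u\right) = -1 + u + 2 u^{2}$)
$1624 + U{\left(26 \left(-7\right) \right)} = 1624 + \left(-1 + 26 \left(-7\right) + 2 \left(26 \left(-7\right)\right)^{2}\right) = 1624 - \left(183 - 66248\right) = 1624 - -66065 = 1624 + 66065 = 67689$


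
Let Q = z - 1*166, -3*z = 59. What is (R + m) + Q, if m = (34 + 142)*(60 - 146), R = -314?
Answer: -46907/3 ≈ -15636.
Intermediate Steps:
z = -59/3 (z = -⅓*59 = -59/3 ≈ -19.667)
Q = -557/3 (Q = -59/3 - 1*166 = -59/3 - 166 = -557/3 ≈ -185.67)
m = -15136 (m = 176*(-86) = -15136)
(R + m) + Q = (-314 - 15136) - 557/3 = -15450 - 557/3 = -46907/3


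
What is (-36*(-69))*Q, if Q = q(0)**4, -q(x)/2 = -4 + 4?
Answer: 0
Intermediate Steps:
q(x) = 0 (q(x) = -2*(-4 + 4) = -2*0 = 0)
Q = 0 (Q = 0**4 = 0)
(-36*(-69))*Q = -36*(-69)*0 = 2484*0 = 0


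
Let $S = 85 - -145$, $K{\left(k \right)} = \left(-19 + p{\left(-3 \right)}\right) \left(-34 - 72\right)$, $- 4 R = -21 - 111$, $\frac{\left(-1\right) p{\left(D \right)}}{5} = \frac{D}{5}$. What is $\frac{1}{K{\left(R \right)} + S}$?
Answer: $\frac{1}{1926} \approx 0.00051921$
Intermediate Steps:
$p{\left(D \right)} = - D$ ($p{\left(D \right)} = - 5 \frac{D}{5} = - D$)
$R = 33$ ($R = - \frac{-21 - 111}{4} = \left(- \frac{1}{4}\right) \left(-132\right) = 33$)
$K{\left(k \right)} = 1696$ ($K{\left(k \right)} = \left(-19 - -3\right) \left(-34 - 72\right) = \left(-19 + 3\right) \left(-106\right) = \left(-16\right) \left(-106\right) = 1696$)
$S = 230$ ($S = 85 + 145 = 230$)
$\frac{1}{K{\left(R \right)} + S} = \frac{1}{1696 + 230} = \frac{1}{1926}$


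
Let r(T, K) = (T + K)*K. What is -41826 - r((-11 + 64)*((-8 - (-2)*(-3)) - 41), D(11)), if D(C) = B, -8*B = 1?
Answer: -2700185/64 ≈ -42190.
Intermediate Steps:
B = -1/8 (B = -1/8*1 = -1/8 ≈ -0.12500)
D(C) = -1/8
r(T, K) = K*(K + T) (r(T, K) = (K + T)*K = K*(K + T))
-41826 - r((-11 + 64)*((-8 - (-2)*(-3)) - 41), D(11)) = -41826 - (-1)*(-1/8 + (-11 + 64)*((-8 - (-2)*(-3)) - 41))/8 = -41826 - (-1)*(-1/8 + 53*((-8 - 1*6) - 41))/8 = -41826 - (-1)*(-1/8 + 53*((-8 - 6) - 41))/8 = -41826 - (-1)*(-1/8 + 53*(-14 - 41))/8 = -41826 - (-1)*(-1/8 + 53*(-55))/8 = -41826 - (-1)*(-1/8 - 2915)/8 = -41826 - (-1)*(-23321)/(8*8) = -41826 - 1*23321/64 = -41826 - 23321/64 = -2700185/64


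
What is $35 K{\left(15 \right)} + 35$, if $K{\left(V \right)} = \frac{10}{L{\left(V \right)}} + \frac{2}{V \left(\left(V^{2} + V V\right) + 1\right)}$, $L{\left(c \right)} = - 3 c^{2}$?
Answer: $\frac{420007}{12177} \approx 34.492$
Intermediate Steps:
$K{\left(V \right)} = - \frac{10}{3 V^{2}} + \frac{2}{V \left(1 + 2 V^{2}\right)}$ ($K{\left(V \right)} = \frac{10}{\left(-3\right) V^{2}} + \frac{2}{V \left(\left(V^{2} + V V\right) + 1\right)} = 10 \left(- \frac{1}{3 V^{2}}\right) + \frac{2}{V \left(\left(V^{2} + V^{2}\right) + 1\right)} = - \frac{10}{3 V^{2}} + \frac{2}{V \left(2 V^{2} + 1\right)} = - \frac{10}{3 V^{2}} + \frac{2}{V \left(1 + 2 V^{2}\right)}$)
$35 K{\left(15 \right)} + 35 = 35 \frac{-10 - 20 \cdot 15^{2} + 6 \cdot 15}{3 \cdot 15^{2} + 6 \cdot 15^{4}} + 35 = 35 \frac{-10 - 4500 + 90}{3 \cdot 225 + 6 \cdot 50625} + 35 = 35 \frac{-10 - 4500 + 90}{675 + 303750} + 35 = 35 \cdot \frac{1}{304425} \left(-4420\right) + 35 = 35 \left(- \frac{884}{60885}\right) + 35 = - \frac{6188}{12177} + 35 = \frac{420007}{12177}$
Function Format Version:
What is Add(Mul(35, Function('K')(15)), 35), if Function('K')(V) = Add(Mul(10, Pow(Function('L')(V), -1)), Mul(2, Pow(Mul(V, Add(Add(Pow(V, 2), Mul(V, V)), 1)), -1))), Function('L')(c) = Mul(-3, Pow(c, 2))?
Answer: Rational(420007, 12177) ≈ 34.492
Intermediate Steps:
Function('K')(V) = Add(Mul(Rational(-10, 3), Pow(V, -2)), Mul(2, Pow(V, -1), Pow(Add(1, Mul(2, Pow(V, 2))), -1))) (Function('K')(V) = Add(Mul(10, Pow(Mul(-3, Pow(V, 2)), -1)), Mul(2, Pow(Mul(V, Add(Add(Pow(V, 2), Mul(V, V)), 1)), -1))) = Add(Mul(10, Mul(Rational(-1, 3), Pow(V, -2))), Mul(2, Pow(Mul(V, Add(Add(Pow(V, 2), Pow(V, 2)), 1)), -1))) = Add(Mul(Rational(-10, 3), Pow(V, -2)), Mul(2, Pow(Mul(V, Add(Mul(2, Pow(V, 2)), 1)), -1))) = Add(Mul(Rational(-10, 3), Pow(V, -2)), Mul(2, Pow(Mul(V, Add(1, Mul(2, Pow(V, 2)))), -1))) = Add(Mul(Rational(-10, 3), Pow(V, -2)), Mul(2, Mul(Pow(V, -1), Pow(Add(1, Mul(2, Pow(V, 2))), -1)))) = Add(Mul(Rational(-10, 3), Pow(V, -2)), Mul(2, Pow(V, -1), Pow(Add(1, Mul(2, Pow(V, 2))), -1))))
Add(Mul(35, Function('K')(15)), 35) = Add(Mul(35, Mul(Pow(Add(Mul(3, Pow(15, 2)), Mul(6, Pow(15, 4))), -1), Add(-10, Mul(-20, Pow(15, 2)), Mul(6, 15)))), 35) = Add(Mul(35, Mul(Pow(Add(Mul(3, 225), Mul(6, 50625)), -1), Add(-10, Mul(-20, 225), 90))), 35) = Add(Mul(35, Mul(Pow(Add(675, 303750), -1), Add(-10, -4500, 90))), 35) = Add(Mul(35, Mul(Pow(304425, -1), -4420)), 35) = Add(Mul(35, Mul(Rational(1, 304425), -4420)), 35) = Add(Mul(35, Rational(-884, 60885)), 35) = Add(Rational(-6188, 12177), 35) = Rational(420007, 12177)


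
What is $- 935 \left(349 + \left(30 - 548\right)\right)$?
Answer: $158015$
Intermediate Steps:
$- 935 \left(349 + \left(30 - 548\right)\right) = - 935 \left(349 - 518\right) = \left(-935\right) \left(-169\right) = 158015$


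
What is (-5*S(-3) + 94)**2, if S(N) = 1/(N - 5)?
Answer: 573049/64 ≈ 8953.9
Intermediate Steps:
S(N) = 1/(-5 + N)
(-5*S(-3) + 94)**2 = (-5/(-5 - 3) + 94)**2 = (-5/(-8) + 94)**2 = (-5*(-1/8) + 94)**2 = (5/8 + 94)**2 = (757/8)**2 = 573049/64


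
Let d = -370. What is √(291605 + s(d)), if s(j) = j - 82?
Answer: √291153 ≈ 539.59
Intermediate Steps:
s(j) = -82 + j
√(291605 + s(d)) = √(291605 + (-82 - 370)) = √(291605 - 452) = √291153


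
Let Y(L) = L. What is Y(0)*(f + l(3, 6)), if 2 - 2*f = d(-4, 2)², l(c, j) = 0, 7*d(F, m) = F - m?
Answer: 0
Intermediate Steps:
d(F, m) = -m/7 + F/7 (d(F, m) = (F - m)/7 = -m/7 + F/7)
f = 31/49 (f = 1 - (-⅐*2 + (⅐)*(-4))²/2 = 1 - (-2/7 - 4/7)²/2 = 1 - (-6/7)²/2 = 1 - ½*36/49 = 1 - 18/49 = 31/49 ≈ 0.63265)
Y(0)*(f + l(3, 6)) = 0*(31/49 + 0) = 0*(31/49) = 0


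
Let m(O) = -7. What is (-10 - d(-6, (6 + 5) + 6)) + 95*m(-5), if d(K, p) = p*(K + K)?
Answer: -471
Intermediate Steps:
d(K, p) = 2*K*p (d(K, p) = p*(2*K) = 2*K*p)
(-10 - d(-6, (6 + 5) + 6)) + 95*m(-5) = (-10 - 2*(-6)*((6 + 5) + 6)) + 95*(-7) = (-10 - 2*(-6)*(11 + 6)) - 665 = (-10 - 2*(-6)*17) - 665 = (-10 - 1*(-204)) - 665 = (-10 + 204) - 665 = 194 - 665 = -471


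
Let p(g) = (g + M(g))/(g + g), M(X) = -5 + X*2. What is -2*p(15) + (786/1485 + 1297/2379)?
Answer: -624989/392535 ≈ -1.5922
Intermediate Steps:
M(X) = -5 + 2*X
p(g) = (-5 + 3*g)/(2*g) (p(g) = (g + (-5 + 2*g))/(g + g) = (-5 + 3*g)/((2*g)) = (-5 + 3*g)*(1/(2*g)) = (-5 + 3*g)/(2*g))
-2*p(15) + (786/1485 + 1297/2379) = -(-5 + 3*15)/15 + (786/1485 + 1297/2379) = -(-5 + 45)/15 + (786*(1/1485) + 1297*(1/2379)) = -40/15 + (262/495 + 1297/2379) = -2*4/3 + 421771/392535 = -8/3 + 421771/392535 = -624989/392535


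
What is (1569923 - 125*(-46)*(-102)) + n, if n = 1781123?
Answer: 2764546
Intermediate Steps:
(1569923 - 125*(-46)*(-102)) + n = (1569923 - 125*(-46)*(-102)) + 1781123 = (1569923 + 5750*(-102)) + 1781123 = (1569923 - 586500) + 1781123 = 983423 + 1781123 = 2764546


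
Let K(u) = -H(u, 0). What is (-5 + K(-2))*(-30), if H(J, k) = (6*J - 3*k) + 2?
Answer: -150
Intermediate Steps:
H(J, k) = 2 - 3*k + 6*J (H(J, k) = (-3*k + 6*J) + 2 = 2 - 3*k + 6*J)
K(u) = -2 - 6*u (K(u) = -(2 - 3*0 + 6*u) = -(2 + 0 + 6*u) = -(2 + 6*u) = -2 - 6*u)
(-5 + K(-2))*(-30) = (-5 + (-2 - 6*(-2)))*(-30) = (-5 + (-2 + 12))*(-30) = (-5 + 10)*(-30) = 5*(-30) = -150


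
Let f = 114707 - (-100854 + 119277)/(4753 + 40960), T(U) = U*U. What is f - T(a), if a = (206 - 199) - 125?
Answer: 4607074856/45713 ≈ 1.0078e+5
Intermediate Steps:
a = -118 (a = 7 - 125 = -118)
T(U) = U**2
f = 5243582668/45713 (f = 114707 - 18423/45713 = 5243582668/45713 ≈ 1.1471e+5)
f - T(a) = 5243582668/45713 - 1*(-118)**2 = 5243582668/45713 - 1*13924 = 5243582668/45713 - 13924 = 4607074856/45713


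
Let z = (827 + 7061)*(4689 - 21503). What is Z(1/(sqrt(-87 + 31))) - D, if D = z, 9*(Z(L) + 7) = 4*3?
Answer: 397886479/3 ≈ 1.3263e+8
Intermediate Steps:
Z(L) = -17/3 (Z(L) = -7 + (4*3)/9 = -7 + (1/9)*12 = -7 + 4/3 = -17/3)
z = -132628832 (z = 7888*(-16814) = -132628832)
D = -132628832
Z(1/(sqrt(-87 + 31))) - D = -17/3 - 1*(-132628832) = -17/3 + 132628832 = 397886479/3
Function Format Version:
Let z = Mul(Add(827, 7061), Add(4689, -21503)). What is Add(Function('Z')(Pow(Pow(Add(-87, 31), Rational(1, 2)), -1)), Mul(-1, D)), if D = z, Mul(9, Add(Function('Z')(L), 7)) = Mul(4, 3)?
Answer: Rational(397886479, 3) ≈ 1.3263e+8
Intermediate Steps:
Function('Z')(L) = Rational(-17, 3) (Function('Z')(L) = Add(-7, Mul(Rational(1, 9), Mul(4, 3))) = Add(-7, Mul(Rational(1, 9), 12)) = Add(-7, Rational(4, 3)) = Rational(-17, 3))
z = -132628832 (z = Mul(7888, -16814) = -132628832)
D = -132628832
Add(Function('Z')(Pow(Pow(Add(-87, 31), Rational(1, 2)), -1)), Mul(-1, D)) = Add(Rational(-17, 3), Mul(-1, -132628832)) = Add(Rational(-17, 3), 132628832) = Rational(397886479, 3)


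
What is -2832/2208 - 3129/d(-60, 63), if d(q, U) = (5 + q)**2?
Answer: -322409/139150 ≈ -2.3170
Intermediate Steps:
-2832/2208 - 3129/d(-60, 63) = -2832/2208 - 3129/(5 - 60)**2 = -2832*1/2208 - 3129/((-55)**2) = -59/46 - 3129/3025 = -322409/139150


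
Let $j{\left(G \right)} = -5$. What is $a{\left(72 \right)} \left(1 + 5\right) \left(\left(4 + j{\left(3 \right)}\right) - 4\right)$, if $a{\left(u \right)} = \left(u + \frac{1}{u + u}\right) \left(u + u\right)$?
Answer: $-311070$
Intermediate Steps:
$a{\left(u \right)} = 2 u \left(u + \frac{1}{2 u}\right)$ ($a{\left(u \right)} = \left(u + \frac{1}{2 u}\right) 2 u = 2 u \left(u + \frac{1}{2 u}\right)$)
$a{\left(72 \right)} \left(1 + 5\right) \left(\left(4 + j{\left(3 \right)}\right) - 4\right) = \left(1 + 2 \cdot 72^{2}\right) \left(1 + 5\right) \left(\left(4 - 5\right) - 4\right) = \left(1 + 2 \cdot 5184\right) 6 \left(-1 - 4\right) = \left(1 + 10368\right) 6 \left(-5\right) = 10369 \left(-30\right) = -311070$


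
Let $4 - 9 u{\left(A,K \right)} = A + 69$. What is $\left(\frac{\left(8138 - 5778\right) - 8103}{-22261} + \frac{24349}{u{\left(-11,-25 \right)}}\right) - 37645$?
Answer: $- \frac{5570090701}{133566} \approx -41703.0$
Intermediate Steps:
$u{\left(A,K \right)} = - \frac{65}{9} - \frac{A}{9}$ ($u{\left(A,K \right)} = \frac{4}{9} - \frac{A + 69}{9} = \frac{4}{9} - \frac{69 + A}{9} = \frac{4}{9} - \left(\frac{23}{3} + \frac{A}{9}\right) = - \frac{65}{9} - \frac{A}{9}$)
$\left(\frac{\left(8138 - 5778\right) - 8103}{-22261} + \frac{24349}{u{\left(-11,-25 \right)}}\right) - 37645 = \left(\frac{\left(8138 - 5778\right) - 8103}{-22261} + \frac{24349}{- \frac{65}{9} - - \frac{11}{9}}\right) - 37645 = \left(\left(2360 - 8103\right) \left(- \frac{1}{22261}\right) + \frac{24349}{- \frac{65}{9} + \frac{11}{9}}\right) - 37645 = \left(\left(-5743\right) \left(- \frac{1}{22261}\right) + \frac{24349}{-6}\right) - 37645 = \left(\frac{5743}{22261} + 24349 \left(- \frac{1}{6}\right)\right) - 37645 = \left(\frac{5743}{22261} - \frac{24349}{6}\right) - 37645 = - \frac{541998631}{133566} - 37645 = - \frac{5570090701}{133566}$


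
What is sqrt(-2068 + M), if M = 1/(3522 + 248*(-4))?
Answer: I*sqrt(13237058670)/2530 ≈ 45.475*I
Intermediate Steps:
M = 1/2530 (M = 1/(3522 - 992) = 1/2530 ≈ 0.00039526)
sqrt(-2068 + M) = sqrt(-2068 + 1/2530) = sqrt(-5232039/2530) = I*sqrt(13237058670)/2530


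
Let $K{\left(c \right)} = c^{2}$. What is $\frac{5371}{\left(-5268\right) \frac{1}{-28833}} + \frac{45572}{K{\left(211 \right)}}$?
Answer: $\frac{2298284363233}{78178876} \approx 29398.0$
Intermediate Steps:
$\frac{5371}{\left(-5268\right) \frac{1}{-28833}} + \frac{45572}{K{\left(211 \right)}} = \frac{5371}{\left(-5268\right) \frac{1}{-28833}} + \frac{45572}{211^{2}} = \frac{5371}{\left(-5268\right) \left(- \frac{1}{28833}\right)} + \frac{45572}{44521} = \frac{5371}{\frac{1756}{9611}} + 45572 \cdot \frac{1}{44521} = 5371 \cdot \frac{9611}{1756} + \frac{45572}{44521} = \frac{51620681}{1756} + \frac{45572}{44521} = \frac{2298284363233}{78178876}$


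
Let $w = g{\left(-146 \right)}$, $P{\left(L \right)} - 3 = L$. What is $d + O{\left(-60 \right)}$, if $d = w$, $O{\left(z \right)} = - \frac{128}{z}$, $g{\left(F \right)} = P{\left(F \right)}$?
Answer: $- \frac{2113}{15} \approx -140.87$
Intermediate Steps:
$P{\left(L \right)} = 3 + L$
$g{\left(F \right)} = 3 + F$
$w = -143$ ($w = 3 - 146 = -143$)
$d = -143$
$d + O{\left(-60 \right)} = -143 - \frac{128}{-60} = -143 - - \frac{32}{15} = -143 + \frac{32}{15} = - \frac{2113}{15}$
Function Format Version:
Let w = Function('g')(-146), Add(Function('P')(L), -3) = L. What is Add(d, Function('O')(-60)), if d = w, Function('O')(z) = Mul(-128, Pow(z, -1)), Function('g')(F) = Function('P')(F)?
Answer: Rational(-2113, 15) ≈ -140.87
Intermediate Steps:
Function('P')(L) = Add(3, L)
Function('g')(F) = Add(3, F)
w = -143 (w = Add(3, -146) = -143)
d = -143
Add(d, Function('O')(-60)) = Add(-143, Mul(-128, Pow(-60, -1))) = Add(-143, Mul(-128, Rational(-1, 60))) = Add(-143, Rational(32, 15)) = Rational(-2113, 15)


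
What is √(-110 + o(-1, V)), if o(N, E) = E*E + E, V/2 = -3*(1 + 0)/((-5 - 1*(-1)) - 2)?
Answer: 6*I*√3 ≈ 10.392*I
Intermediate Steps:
V = 1 (V = 2*(-3*(1 + 0)/((-5 - 1*(-1)) - 2)) = 2*(-3/((-5 + 1) - 2)) = 2*(-3/(-4 - 2)) = 2*(-3/(-6)) = 2*(-3*(-1)/6) = 2*(-3*(-⅙)) = 2*(½) = 1)
o(N, E) = E + E² (o(N, E) = E² + E = E + E²)
√(-110 + o(-1, V)) = √(-110 + 1*(1 + 1)) = √(-110 + 1*2) = √(-110 + 2) = √(-108) = 6*I*√3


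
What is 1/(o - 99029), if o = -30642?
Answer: -1/129671 ≈ -7.7118e-6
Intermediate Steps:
1/(o - 99029) = 1/(-30642 - 99029) = 1/(-129671) = -1/129671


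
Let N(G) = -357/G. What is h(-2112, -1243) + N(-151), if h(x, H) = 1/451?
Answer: 161158/68101 ≈ 2.3665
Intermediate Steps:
h(x, H) = 1/451
h(-2112, -1243) + N(-151) = 1/451 - 357/(-151) = 1/451 - 357*(-1/151) = 1/451 + 357/151 = 161158/68101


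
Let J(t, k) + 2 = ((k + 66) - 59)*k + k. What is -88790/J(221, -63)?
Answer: -88790/3463 ≈ -25.640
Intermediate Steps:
J(t, k) = -2 + k + k*(7 + k) (J(t, k) = -2 + (((k + 66) - 59)*k + k) = -2 + (((66 + k) - 59)*k + k) = -2 + ((7 + k)*k + k) = -2 + (k*(7 + k) + k) = -2 + (k + k*(7 + k)) = -2 + k + k*(7 + k))
-88790/J(221, -63) = -88790/(-2 + (-63)² + 8*(-63)) = -88790/(-2 + 3969 - 504) = -88790/3463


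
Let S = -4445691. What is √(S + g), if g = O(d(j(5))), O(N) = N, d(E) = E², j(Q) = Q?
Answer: I*√4445666 ≈ 2108.5*I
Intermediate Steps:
g = 25 (g = 5² = 25)
√(S + g) = √(-4445691 + 25) = √(-4445666) = I*√4445666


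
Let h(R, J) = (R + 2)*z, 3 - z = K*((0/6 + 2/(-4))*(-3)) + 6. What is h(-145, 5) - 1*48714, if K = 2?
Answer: -47856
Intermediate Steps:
z = -6 (z = 3 - (2*((0/6 + 2/(-4))*(-3)) + 6) = 3 - (2*((0*(⅙) + 2*(-¼))*(-3)) + 6) = 3 - (2*((0 - ½)*(-3)) + 6) = 3 - (2*(-½*(-3)) + 6) = 3 - (2*(3/2) + 6) = 3 - (3 + 6) = 3 - 1*9 = 3 - 9 = -6)
h(R, J) = -12 - 6*R (h(R, J) = (R + 2)*(-6) = (2 + R)*(-6) = -12 - 6*R)
h(-145, 5) - 1*48714 = (-12 - 6*(-145)) - 1*48714 = (-12 + 870) - 48714 = 858 - 48714 = -47856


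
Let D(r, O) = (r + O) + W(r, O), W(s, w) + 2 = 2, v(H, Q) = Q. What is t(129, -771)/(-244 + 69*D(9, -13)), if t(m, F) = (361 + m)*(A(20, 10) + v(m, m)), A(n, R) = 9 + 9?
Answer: -7203/52 ≈ -138.52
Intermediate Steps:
W(s, w) = 0 (W(s, w) = -2 + 2 = 0)
A(n, R) = 18
D(r, O) = O + r (D(r, O) = (r + O) + 0 = (O + r) + 0 = O + r)
t(m, F) = (18 + m)*(361 + m) (t(m, F) = (361 + m)*(18 + m) = (18 + m)*(361 + m))
t(129, -771)/(-244 + 69*D(9, -13)) = (6498 + 129² + 379*129)/(-244 + 69*(-13 + 9)) = (6498 + 16641 + 48891)/(-244 + 69*(-4)) = 72030/(-244 - 276) = 72030/(-520) = 72030*(-1/520) = -7203/52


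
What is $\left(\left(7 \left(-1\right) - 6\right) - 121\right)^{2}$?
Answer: $17956$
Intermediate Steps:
$\left(\left(7 \left(-1\right) - 6\right) - 121\right)^{2} = \left(\left(-7 - 6\right) - 121\right)^{2} = \left(-13 - 121\right)^{2} = \left(-134\right)^{2} = 17956$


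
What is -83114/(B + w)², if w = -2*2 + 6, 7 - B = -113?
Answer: -41557/7442 ≈ -5.5841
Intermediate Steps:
B = 120 (B = 7 - 1*(-113) = 7 + 113 = 120)
w = 2 (w = -4 + 6 = 2)
-83114/(B + w)² = -83114/(120 + 2)² = -83114/(122²) = -83114/14884 = -83114*1/14884 = -41557/7442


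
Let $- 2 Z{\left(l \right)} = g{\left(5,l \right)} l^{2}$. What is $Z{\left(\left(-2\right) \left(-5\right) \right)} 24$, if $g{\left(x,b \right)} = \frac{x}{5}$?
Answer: $-1200$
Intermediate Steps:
$g{\left(x,b \right)} = \frac{x}{5}$ ($g{\left(x,b \right)} = x \frac{1}{5} = \frac{x}{5}$)
$Z{\left(l \right)} = - \frac{l^{2}}{2}$ ($Z{\left(l \right)} = - \frac{\frac{1}{5} \cdot 5 l^{2}}{2} = - \frac{1 l^{2}}{2} = - \frac{l^{2}}{2}$)
$Z{\left(\left(-2\right) \left(-5\right) \right)} 24 = - \frac{\left(\left(-2\right) \left(-5\right)\right)^{2}}{2} \cdot 24 = - \frac{10^{2}}{2} \cdot 24 = \left(- \frac{1}{2}\right) 100 \cdot 24 = \left(-50\right) 24 = -1200$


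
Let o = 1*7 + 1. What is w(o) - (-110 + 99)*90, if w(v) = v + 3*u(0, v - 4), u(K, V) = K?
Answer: 998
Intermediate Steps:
o = 8 (o = 7 + 1 = 8)
w(v) = v (w(v) = v + 3*0 = v + 0 = v)
w(o) - (-110 + 99)*90 = 8 - (-110 + 99)*90 = 8 - (-11)*90 = 8 - 1*(-990) = 8 + 990 = 998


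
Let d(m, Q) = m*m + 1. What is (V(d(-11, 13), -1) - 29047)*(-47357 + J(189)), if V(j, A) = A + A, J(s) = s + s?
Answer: 1364692971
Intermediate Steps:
J(s) = 2*s
d(m, Q) = 1 + m**2 (d(m, Q) = m**2 + 1 = 1 + m**2)
V(j, A) = 2*A
(V(d(-11, 13), -1) - 29047)*(-47357 + J(189)) = (2*(-1) - 29047)*(-47357 + 2*189) = (-2 - 29047)*(-47357 + 378) = -29049*(-46979) = 1364692971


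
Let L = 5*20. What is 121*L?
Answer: 12100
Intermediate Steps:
L = 100
121*L = 121*100 = 12100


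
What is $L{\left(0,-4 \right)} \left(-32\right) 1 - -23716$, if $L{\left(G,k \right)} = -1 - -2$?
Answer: $23684$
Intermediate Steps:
$L{\left(G,k \right)} = 1$ ($L{\left(G,k \right)} = -1 + 2 = 1$)
$L{\left(0,-4 \right)} \left(-32\right) 1 - -23716 = 1 \left(-32\right) 1 - -23716 = \left(-32\right) 1 + 23716 = -32 + 23716 = 23684$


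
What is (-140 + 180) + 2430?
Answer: 2470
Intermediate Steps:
(-140 + 180) + 2430 = 40 + 2430 = 2470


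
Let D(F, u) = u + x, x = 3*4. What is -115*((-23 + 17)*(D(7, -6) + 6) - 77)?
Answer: 17135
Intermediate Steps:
x = 12
D(F, u) = 12 + u (D(F, u) = u + 12 = 12 + u)
-115*((-23 + 17)*(D(7, -6) + 6) - 77) = -115*((-23 + 17)*((12 - 6) + 6) - 77) = -115*(-6*(6 + 6) - 77) = -115*(-6*12 - 77) = -115*(-72 - 77) = -115*(-149) = 17135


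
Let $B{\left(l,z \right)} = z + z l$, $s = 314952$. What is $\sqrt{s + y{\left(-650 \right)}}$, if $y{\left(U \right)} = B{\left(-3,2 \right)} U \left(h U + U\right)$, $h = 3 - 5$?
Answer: $2 \sqrt{501238} \approx 1416.0$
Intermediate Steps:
$h = -2$ ($h = 3 - 5 = -2$)
$B{\left(l,z \right)} = z + l z$
$y{\left(U \right)} = 4 U^{2}$ ($y{\left(U \right)} = 2 \left(1 - 3\right) U \left(- 2 U + U\right) = 2 \left(-2\right) U \left(- U\right) = - 4 U \left(- U\right) = 4 U^{2}$)
$\sqrt{s + y{\left(-650 \right)}} = \sqrt{314952 + 4 \left(-650\right)^{2}} = \sqrt{314952 + 4 \cdot 422500} = \sqrt{314952 + 1690000} = \sqrt{2004952} = 2 \sqrt{501238}$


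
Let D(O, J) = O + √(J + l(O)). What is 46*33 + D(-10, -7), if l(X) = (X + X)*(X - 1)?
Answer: 1508 + √213 ≈ 1522.6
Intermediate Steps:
l(X) = 2*X*(-1 + X) (l(X) = (2*X)*(-1 + X) = 2*X*(-1 + X))
D(O, J) = O + √(J + 2*O*(-1 + O))
46*33 + D(-10, -7) = 46*33 + (-10 + √(-7 + 2*(-10)*(-1 - 10))) = 1518 + (-10 + √(-7 + 2*(-10)*(-11))) = 1518 + (-10 + √(-7 + 220)) = 1518 + (-10 + √213) = 1508 + √213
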